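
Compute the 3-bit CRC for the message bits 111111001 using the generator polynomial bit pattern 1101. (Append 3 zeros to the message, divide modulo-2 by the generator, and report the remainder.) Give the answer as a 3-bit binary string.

110

Append 3 zeros: 111111001000. Divide by 1101 (XOR where the leading bit is 1):
  pos 0: 1111 XOR 1101 = 0010
  pos 2: 1011 XOR 1101 = 0110
  pos 3: 1100 XOR 1101 = 0001
  pos 6: 1010 XOR 1101 = 0111
  pos 7: 1110 XOR 1101 = 0011
Remainder (last 3 bits) = 110. This is the CRC / FCS.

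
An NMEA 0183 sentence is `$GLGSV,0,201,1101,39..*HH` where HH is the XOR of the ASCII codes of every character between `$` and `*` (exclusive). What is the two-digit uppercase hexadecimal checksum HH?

XOR the ASCII codes of the payload characters:
  'G' = 0x47 → acc = 0x47
  'L' = 0x4C → acc = 0x0B
  'G' = 0x47 → acc = 0x4C
  'S' = 0x53 → acc = 0x1F
  'V' = 0x56 → acc = 0x49
  ',' = 0x2C → acc = 0x65
  '0' = 0x30 → acc = 0x55
  ',' = 0x2C → acc = 0x79
  '2' = 0x32 → acc = 0x4B
  '0' = 0x30 → acc = 0x7B
  '1' = 0x31 → acc = 0x4A
  ',' = 0x2C → acc = 0x66
  '1' = 0x31 → acc = 0x57
  '1' = 0x31 → acc = 0x66
  '0' = 0x30 → acc = 0x56
  '1' = 0x31 → acc = 0x67
  ',' = 0x2C → acc = 0x4B
  '3' = 0x33 → acc = 0x78
  '9' = 0x39 → acc = 0x41
  '.' = 0x2E → acc = 0x6F
  '.' = 0x2E → acc = 0x41
Checksum = 0x41.

41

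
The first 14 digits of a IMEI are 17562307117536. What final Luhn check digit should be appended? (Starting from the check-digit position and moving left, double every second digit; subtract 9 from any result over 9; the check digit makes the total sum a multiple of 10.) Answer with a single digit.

6

Partial digits right→left: 6 3 5 7 1 1 7 0 3 2 6 5 7 1
Double every second digit counting from the check-digit position (so the 1st, 3rd, 5th, ... of the partial from the right).
  doubled (with −9 where >9): 3 1 2 5 6 3 5 → sum 25
  kept as-is: 3 7 1 0 2 5 1 → sum 19
Total = 25 + 19 = 44.
Check digit = (10 − (44 mod 10)) mod 10 = 6.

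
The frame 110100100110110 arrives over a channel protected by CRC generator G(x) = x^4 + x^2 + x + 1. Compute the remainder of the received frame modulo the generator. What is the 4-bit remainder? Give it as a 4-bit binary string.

0000

Modulo-2 division of 110100100110110 by 10111:
  pos 0: 11010 XOR 10111 = 01101
  pos 1: 11010 XOR 10111 = 01101
  pos 2: 11011 XOR 10111 = 01100
  pos 3: 11000 XOR 10111 = 01111
  pos 4: 11110 XOR 10111 = 01001
  pos 5: 10011 XOR 10111 = 00100
  pos 7: 10010 XOR 10111 = 00101
  pos 9: 10111 XOR 10111 = 00000
Remainder = 0000 (zero — the frame passes the CRC check).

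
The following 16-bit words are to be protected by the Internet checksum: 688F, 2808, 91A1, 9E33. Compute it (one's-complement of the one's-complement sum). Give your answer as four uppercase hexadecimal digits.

3F93

One's-complement addition (fold any carry out of bit 15 back into bit 0):
  0x688F + 0x2808 = 0x09097
  0x9097 + 0x91A1 = 0x12238 → wrap carry → 0x2239
  0x2239 + 0x9E33 = 0x0C06C
One's-complement sum = 0xC06C.
Checksum = ~0xC06C & 0xFFFF = 0x3F93.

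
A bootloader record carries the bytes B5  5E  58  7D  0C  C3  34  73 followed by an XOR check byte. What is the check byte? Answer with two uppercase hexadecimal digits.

XOR the bytes together:
  start with 0xB5
  0xB5 ⊕ 0x5E = 0xEB
  0xEB ⊕ 0x58 = 0xB3
  0xB3 ⊕ 0x7D = 0xCE
  0xCE ⊕ 0x0C = 0xC2
  0xC2 ⊕ 0xC3 = 0x01
  0x01 ⊕ 0x34 = 0x35
  0x35 ⊕ 0x73 = 0x46

46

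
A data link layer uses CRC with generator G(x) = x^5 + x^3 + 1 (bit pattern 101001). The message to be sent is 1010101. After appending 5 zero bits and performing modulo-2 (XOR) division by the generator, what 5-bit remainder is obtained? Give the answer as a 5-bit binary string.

Append 5 zeros: 101010100000. Divide by 101001 (XOR where the leading bit is 1):
  pos 0: 101010 XOR 101001 = 000011
  pos 4: 111000 XOR 101001 = 010001
  pos 5: 100010 XOR 101001 = 001011
Remainder (last 5 bits) = 10110. This is the CRC / FCS.

10110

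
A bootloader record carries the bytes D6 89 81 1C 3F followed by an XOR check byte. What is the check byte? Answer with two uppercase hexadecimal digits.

FD

XOR the bytes together:
  start with 0xD6
  0xD6 ⊕ 0x89 = 0x5F
  0x5F ⊕ 0x81 = 0xDE
  0xDE ⊕ 0x1C = 0xC2
  0xC2 ⊕ 0x3F = 0xFD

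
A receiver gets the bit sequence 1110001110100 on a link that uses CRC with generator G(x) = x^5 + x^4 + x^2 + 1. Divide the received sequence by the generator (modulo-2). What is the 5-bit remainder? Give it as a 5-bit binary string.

Modulo-2 division of 1110001110100 by 110101:
  pos 0: 111000 XOR 110101 = 001101
  pos 2: 110111 XOR 110101 = 000010
  pos 6: 101010 XOR 110101 = 011111
  pos 7: 111110 XOR 110101 = 001011
Remainder = 01011 (nonzero — an error is detected).

01011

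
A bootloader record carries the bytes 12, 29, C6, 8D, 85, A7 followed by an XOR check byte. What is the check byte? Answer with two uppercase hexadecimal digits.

XOR the bytes together:
  start with 0x12
  0x12 ⊕ 0x29 = 0x3B
  0x3B ⊕ 0xC6 = 0xFD
  0xFD ⊕ 0x8D = 0x70
  0x70 ⊕ 0x85 = 0xF5
  0xF5 ⊕ 0xA7 = 0x52

52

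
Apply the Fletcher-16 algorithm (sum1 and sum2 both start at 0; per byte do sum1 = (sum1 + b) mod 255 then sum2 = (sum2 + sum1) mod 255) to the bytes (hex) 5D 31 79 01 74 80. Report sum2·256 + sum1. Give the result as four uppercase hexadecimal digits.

Running sums (mod 255):
  after byte 0 (5D): sum1=93, sum2=93
  after byte 1 (31): sum1=142, sum2=235
  after byte 2 (79): sum1=8, sum2=243
  after byte 3 (01): sum1=9, sum2=252
  after byte 4 (74): sum1=125, sum2=122
  after byte 5 (80): sum1=253, sum2=120
Checksum = sum2·256 + sum1 = 120·256 + 253 = 30973 = 0x78FD.

78FD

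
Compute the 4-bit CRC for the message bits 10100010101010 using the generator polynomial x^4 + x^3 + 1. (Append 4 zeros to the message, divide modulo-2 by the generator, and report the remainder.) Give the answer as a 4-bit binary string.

Append 4 zeros: 101000101010100000. Divide by 11001 (XOR where the leading bit is 1):
  pos 0: 10100 XOR 11001 = 01101
  pos 1: 11010 XOR 11001 = 00011
  pos 4: 11101 XOR 11001 = 00100
  pos 6: 10001 XOR 11001 = 01000
  pos 7: 10000 XOR 11001 = 01001
  pos 8: 10011 XOR 11001 = 01010
  pos 9: 10100 XOR 11001 = 01101
  pos 10: 11010 XOR 11001 = 00011
  pos 13: 11000 XOR 11001 = 00001
Remainder (last 4 bits) = 0001. This is the CRC / FCS.

0001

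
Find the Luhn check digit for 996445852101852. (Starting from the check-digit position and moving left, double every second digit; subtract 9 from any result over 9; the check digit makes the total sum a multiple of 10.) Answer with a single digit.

Partial digits right→left: 2 5 8 1 0 1 2 5 8 5 4 4 6 9 9
Double every second digit counting from the check-digit position (so the 1st, 3rd, 5th, ... of the partial from the right).
  doubled (with −9 where >9): 4 7 0 4 7 8 3 9 → sum 42
  kept as-is: 5 1 1 5 5 4 9 → sum 30
Total = 42 + 30 = 72.
Check digit = (10 − (72 mod 10)) mod 10 = 8.

8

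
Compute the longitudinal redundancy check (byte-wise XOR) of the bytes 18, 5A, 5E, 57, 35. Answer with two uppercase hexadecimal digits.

XOR the bytes together:
  start with 0x18
  0x18 ⊕ 0x5A = 0x42
  0x42 ⊕ 0x5E = 0x1C
  0x1C ⊕ 0x57 = 0x4B
  0x4B ⊕ 0x35 = 0x7E

7E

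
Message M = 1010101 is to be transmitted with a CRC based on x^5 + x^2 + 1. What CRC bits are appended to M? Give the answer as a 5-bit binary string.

Append 5 zeros: 101010100000. Divide by 100101 (XOR where the leading bit is 1):
  pos 0: 101010 XOR 100101 = 001111
  pos 2: 111110 XOR 100101 = 011011
  pos 3: 110110 XOR 100101 = 010011
  pos 4: 100110 XOR 100101 = 000011
Remainder (last 5 bits) = 01100. This is the CRC / FCS.

01100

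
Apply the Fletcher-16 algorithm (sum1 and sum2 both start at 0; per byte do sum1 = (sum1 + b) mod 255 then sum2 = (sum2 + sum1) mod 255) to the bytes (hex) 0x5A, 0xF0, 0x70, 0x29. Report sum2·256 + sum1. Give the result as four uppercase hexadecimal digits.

Running sums (mod 255):
  after byte 0 (0x5A): sum1=90, sum2=90
  after byte 1 (0xF0): sum1=75, sum2=165
  after byte 2 (0x70): sum1=187, sum2=97
  after byte 3 (0x29): sum1=228, sum2=70
Checksum = sum2·256 + sum1 = 70·256 + 228 = 18148 = 0x46E4.

46E4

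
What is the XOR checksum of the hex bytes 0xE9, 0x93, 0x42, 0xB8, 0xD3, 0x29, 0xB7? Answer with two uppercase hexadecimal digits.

CD

XOR the bytes together:
  start with 0xE9
  0xE9 ⊕ 0x93 = 0x7A
  0x7A ⊕ 0x42 = 0x38
  0x38 ⊕ 0xB8 = 0x80
  0x80 ⊕ 0xD3 = 0x53
  0x53 ⊕ 0x29 = 0x7A
  0x7A ⊕ 0xB7 = 0xCD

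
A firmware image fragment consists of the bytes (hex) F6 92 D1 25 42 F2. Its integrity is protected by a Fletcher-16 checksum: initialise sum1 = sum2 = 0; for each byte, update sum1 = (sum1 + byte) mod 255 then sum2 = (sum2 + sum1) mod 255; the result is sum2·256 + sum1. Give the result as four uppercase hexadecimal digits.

D4B5

Running sums (mod 255):
  after byte 0 (F6): sum1=246, sum2=246
  after byte 1 (92): sum1=137, sum2=128
  after byte 2 (D1): sum1=91, sum2=219
  after byte 3 (25): sum1=128, sum2=92
  after byte 4 (42): sum1=194, sum2=31
  after byte 5 (F2): sum1=181, sum2=212
Checksum = sum2·256 + sum1 = 212·256 + 181 = 54453 = 0xD4B5.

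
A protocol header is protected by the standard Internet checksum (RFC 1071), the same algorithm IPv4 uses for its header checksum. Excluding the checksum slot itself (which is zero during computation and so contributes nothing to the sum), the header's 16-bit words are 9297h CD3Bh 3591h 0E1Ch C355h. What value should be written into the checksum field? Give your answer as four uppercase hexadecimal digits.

9929

One's-complement addition (fold any carry out of bit 15 back into bit 0):
  0x9297 + 0xCD3B = 0x15FD2 → wrap carry → 0x5FD3
  0x5FD3 + 0x3591 = 0x09564
  0x9564 + 0x0E1C = 0x0A380
  0xA380 + 0xC355 = 0x166D5 → wrap carry → 0x66D6
One's-complement sum = 0x66D6.
Checksum = ~0x66D6 & 0xFFFF = 0x9929.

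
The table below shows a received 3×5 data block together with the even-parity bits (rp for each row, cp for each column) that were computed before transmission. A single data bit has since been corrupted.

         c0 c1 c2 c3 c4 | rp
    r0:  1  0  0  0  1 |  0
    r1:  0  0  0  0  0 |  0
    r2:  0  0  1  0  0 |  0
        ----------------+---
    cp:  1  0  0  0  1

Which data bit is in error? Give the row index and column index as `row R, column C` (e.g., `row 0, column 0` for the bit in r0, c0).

Recompute each row's even parity and compare to rp:
  r0: data parity 0, sent rp 0 → ok
  r1: data parity 0, sent rp 0 → ok
  r2: data parity 1, sent rp 0 → mismatch
Recompute each column's even parity and compare to cp:
  c0: data parity 1, sent cp 1 → ok
  c1: data parity 0, sent cp 0 → ok
  c2: data parity 1, sent cp 0 → mismatch
  c3: data parity 0, sent cp 0 → ok
  c4: data parity 1, sent cp 1 → ok
Exactly one row (r2) and one column (c2) fail → the flipped bit is at their intersection.

row 2, column 2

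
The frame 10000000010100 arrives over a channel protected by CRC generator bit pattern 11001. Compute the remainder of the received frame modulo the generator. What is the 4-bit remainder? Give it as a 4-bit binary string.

Modulo-2 division of 10000000010100 by 11001:
  pos 0: 10000 XOR 11001 = 01001
  pos 1: 10010 XOR 11001 = 01011
  pos 2: 10110 XOR 11001 = 01111
  pos 3: 11110 XOR 11001 = 00111
  pos 5: 11101 XOR 11001 = 00100
  pos 7: 10001 XOR 11001 = 01000
  pos 8: 10000 XOR 11001 = 01001
  pos 9: 10010 XOR 11001 = 01011
Remainder = 1011 (nonzero — an error is detected).

1011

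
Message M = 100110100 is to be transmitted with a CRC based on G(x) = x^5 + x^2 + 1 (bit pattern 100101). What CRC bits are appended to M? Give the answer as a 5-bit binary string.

Append 5 zeros: 10011010000000. Divide by 100101 (XOR where the leading bit is 1):
  pos 0: 100110 XOR 100101 = 000011
  pos 4: 111000 XOR 100101 = 011101
  pos 5: 111010 XOR 100101 = 011111
  pos 6: 111110 XOR 100101 = 011011
  pos 7: 110110 XOR 100101 = 010011
  pos 8: 100110 XOR 100101 = 000011
Remainder (last 5 bits) = 00011. This is the CRC / FCS.

00011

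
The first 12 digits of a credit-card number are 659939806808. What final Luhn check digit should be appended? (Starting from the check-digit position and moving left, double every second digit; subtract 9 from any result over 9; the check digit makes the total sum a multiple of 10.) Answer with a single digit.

Partial digits right→left: 8 0 8 6 0 8 9 3 9 9 5 6
Double every second digit counting from the check-digit position (so the 1st, 3rd, 5th, ... of the partial from the right).
  doubled (with −9 where >9): 7 7 0 9 9 1 → sum 33
  kept as-is: 0 6 8 3 9 6 → sum 32
Total = 33 + 32 = 65.
Check digit = (10 − (65 mod 10)) mod 10 = 5.

5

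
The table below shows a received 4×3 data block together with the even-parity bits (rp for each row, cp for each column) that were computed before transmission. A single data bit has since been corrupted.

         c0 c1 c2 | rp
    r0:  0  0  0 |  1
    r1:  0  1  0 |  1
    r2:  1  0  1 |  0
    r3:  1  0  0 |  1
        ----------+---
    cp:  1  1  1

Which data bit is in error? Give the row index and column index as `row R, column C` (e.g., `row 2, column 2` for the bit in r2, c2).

row 0, column 0

Recompute each row's even parity and compare to rp:
  r0: data parity 0, sent rp 1 → mismatch
  r1: data parity 1, sent rp 1 → ok
  r2: data parity 0, sent rp 0 → ok
  r3: data parity 1, sent rp 1 → ok
Recompute each column's even parity and compare to cp:
  c0: data parity 0, sent cp 1 → mismatch
  c1: data parity 1, sent cp 1 → ok
  c2: data parity 1, sent cp 1 → ok
Exactly one row (r0) and one column (c0) fail → the flipped bit is at their intersection.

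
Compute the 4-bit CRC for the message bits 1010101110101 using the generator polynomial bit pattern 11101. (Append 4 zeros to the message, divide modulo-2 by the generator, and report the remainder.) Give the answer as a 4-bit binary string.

Append 4 zeros: 10101011101010000. Divide by 11101 (XOR where the leading bit is 1):
  pos 0: 10101 XOR 11101 = 01000
  pos 1: 10000 XOR 11101 = 01101
  pos 2: 11011 XOR 11101 = 00110
  pos 4: 11011 XOR 11101 = 00110
  pos 6: 11001 XOR 11101 = 00100
  pos 8: 10001 XOR 11101 = 01100
  pos 9: 11000 XOR 11101 = 00101
  pos 11: 10100 XOR 11101 = 01001
  pos 12: 10010 XOR 11101 = 01111
Remainder (last 4 bits) = 1111. This is the CRC / FCS.

1111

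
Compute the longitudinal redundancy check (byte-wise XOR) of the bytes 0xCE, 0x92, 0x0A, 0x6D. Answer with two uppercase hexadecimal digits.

3B

XOR the bytes together:
  start with 0xCE
  0xCE ⊕ 0x92 = 0x5C
  0x5C ⊕ 0x0A = 0x56
  0x56 ⊕ 0x6D = 0x3B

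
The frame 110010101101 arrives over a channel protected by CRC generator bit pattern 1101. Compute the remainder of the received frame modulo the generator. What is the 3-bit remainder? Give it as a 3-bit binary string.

000

Modulo-2 division of 110010101101 by 1101:
  pos 0: 1100 XOR 1101 = 0001
  pos 3: 1101 XOR 1101 = 0000
  pos 8: 1101 XOR 1101 = 0000
Remainder = 000 (zero — the frame passes the CRC check).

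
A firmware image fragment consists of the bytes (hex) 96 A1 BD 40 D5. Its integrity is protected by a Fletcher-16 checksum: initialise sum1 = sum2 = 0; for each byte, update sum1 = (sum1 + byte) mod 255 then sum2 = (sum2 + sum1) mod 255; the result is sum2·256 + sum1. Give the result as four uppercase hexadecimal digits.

Running sums (mod 255):
  after byte 0 (96): sum1=150, sum2=150
  after byte 1 (A1): sum1=56, sum2=206
  after byte 2 (BD): sum1=245, sum2=196
  after byte 3 (40): sum1=54, sum2=250
  after byte 4 (D5): sum1=12, sum2=7
Checksum = sum2·256 + sum1 = 7·256 + 12 = 1804 = 0x070C.

070C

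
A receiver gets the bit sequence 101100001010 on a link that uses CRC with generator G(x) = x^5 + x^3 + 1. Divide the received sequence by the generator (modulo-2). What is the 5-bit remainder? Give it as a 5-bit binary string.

Modulo-2 division of 101100001010 by 101001:
  pos 0: 101100 XOR 101001 = 000101
  pos 3: 101001 XOR 101001 = 000000
Remainder = 00010 (nonzero — an error is detected).

00010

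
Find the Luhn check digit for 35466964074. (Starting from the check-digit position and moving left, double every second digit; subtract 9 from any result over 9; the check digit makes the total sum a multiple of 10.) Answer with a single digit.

Partial digits right→left: 4 7 0 4 6 9 6 6 4 5 3
Double every second digit counting from the check-digit position (so the 1st, 3rd, 5th, ... of the partial from the right).
  doubled (with −9 where >9): 8 0 3 3 8 6 → sum 28
  kept as-is: 7 4 9 6 5 → sum 31
Total = 28 + 31 = 59.
Check digit = (10 − (59 mod 10)) mod 10 = 1.

1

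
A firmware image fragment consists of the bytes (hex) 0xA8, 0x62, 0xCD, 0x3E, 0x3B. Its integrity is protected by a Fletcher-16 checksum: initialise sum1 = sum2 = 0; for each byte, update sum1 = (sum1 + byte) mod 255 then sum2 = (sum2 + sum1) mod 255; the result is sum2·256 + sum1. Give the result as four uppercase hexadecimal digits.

Running sums (mod 255):
  after byte 0 (0xA8): sum1=168, sum2=168
  after byte 1 (0x62): sum1=11, sum2=179
  after byte 2 (0xCD): sum1=216, sum2=140
  after byte 3 (0x3E): sum1=23, sum2=163
  after byte 4 (0x3B): sum1=82, sum2=245
Checksum = sum2·256 + sum1 = 245·256 + 82 = 62802 = 0xF552.

F552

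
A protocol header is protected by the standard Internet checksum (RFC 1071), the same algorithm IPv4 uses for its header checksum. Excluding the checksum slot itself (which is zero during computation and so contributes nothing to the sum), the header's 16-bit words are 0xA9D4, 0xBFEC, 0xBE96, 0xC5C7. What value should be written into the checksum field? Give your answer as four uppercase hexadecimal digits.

One's-complement addition (fold any carry out of bit 15 back into bit 0):
  0xA9D4 + 0xBFEC = 0x169C0 → wrap carry → 0x69C1
  0x69C1 + 0xBE96 = 0x12857 → wrap carry → 0x2858
  0x2858 + 0xC5C7 = 0x0EE1F
One's-complement sum = 0xEE1F.
Checksum = ~0xEE1F & 0xFFFF = 0x11E0.

11E0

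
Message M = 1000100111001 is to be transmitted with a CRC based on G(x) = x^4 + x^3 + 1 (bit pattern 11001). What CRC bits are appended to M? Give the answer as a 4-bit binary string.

0100

Append 4 zeros: 10001001110010000. Divide by 11001 (XOR where the leading bit is 1):
  pos 0: 10001 XOR 11001 = 01000
  pos 1: 10000 XOR 11001 = 01001
  pos 2: 10010 XOR 11001 = 01011
  pos 3: 10111 XOR 11001 = 01110
  pos 4: 11101 XOR 11001 = 00100
  pos 6: 10010 XOR 11001 = 01011
  pos 7: 10110 XOR 11001 = 01111
  pos 8: 11111 XOR 11001 = 00110
  pos 10: 11000 XOR 11001 = 00001
Remainder (last 4 bits) = 0100. This is the CRC / FCS.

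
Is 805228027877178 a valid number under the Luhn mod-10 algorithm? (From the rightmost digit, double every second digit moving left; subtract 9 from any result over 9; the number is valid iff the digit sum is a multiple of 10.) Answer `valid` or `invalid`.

From the right, keep odd positions and double even positions (subtract 9 from any doubled value over 9):
  doubled (positions 2,4,...): 5 5 7 4 7 4 0 → sum 32
  kept (positions 1,3,...): 8 1 7 7 0 2 5 8 → sum 38
Total = 70.
70 mod 10 = 0, so the number is valid.

valid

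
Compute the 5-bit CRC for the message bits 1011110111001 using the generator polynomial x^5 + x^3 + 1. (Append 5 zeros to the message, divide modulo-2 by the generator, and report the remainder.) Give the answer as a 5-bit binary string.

Append 5 zeros: 101111011100100000. Divide by 101001 (XOR where the leading bit is 1):
  pos 0: 101111 XOR 101001 = 000110
  pos 3: 110011 XOR 101001 = 011010
  pos 4: 110101 XOR 101001 = 011100
  pos 5: 111000 XOR 101001 = 010001
  pos 6: 100010 XOR 101001 = 001011
  pos 8: 101110 XOR 101001 = 000111
  pos 11: 111000 XOR 101001 = 010001
  pos 12: 100010 XOR 101001 = 001011
Remainder (last 5 bits) = 01011. This is the CRC / FCS.

01011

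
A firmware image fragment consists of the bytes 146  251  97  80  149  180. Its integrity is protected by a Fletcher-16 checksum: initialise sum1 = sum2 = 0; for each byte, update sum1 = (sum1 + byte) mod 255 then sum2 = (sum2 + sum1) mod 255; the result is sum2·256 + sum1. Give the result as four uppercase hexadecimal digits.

B18A

Running sums (mod 255):
  after byte 0 (146): sum1=146, sum2=146
  after byte 1 (251): sum1=142, sum2=33
  after byte 2 (97): sum1=239, sum2=17
  after byte 3 (80): sum1=64, sum2=81
  after byte 4 (149): sum1=213, sum2=39
  after byte 5 (180): sum1=138, sum2=177
Checksum = sum2·256 + sum1 = 177·256 + 138 = 45450 = 0xB18A.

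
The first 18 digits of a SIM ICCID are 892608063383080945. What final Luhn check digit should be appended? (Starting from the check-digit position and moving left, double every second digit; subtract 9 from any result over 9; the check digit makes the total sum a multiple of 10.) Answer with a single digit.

4

Partial digits right→left: 5 4 9 0 8 0 3 8 3 3 6 0 8 0 6 2 9 8
Double every second digit counting from the check-digit position (so the 1st, 3rd, 5th, ... of the partial from the right).
  doubled (with −9 where >9): 1 9 7 6 6 3 7 3 9 → sum 51
  kept as-is: 4 0 0 8 3 0 0 2 8 → sum 25
Total = 51 + 25 = 76.
Check digit = (10 − (76 mod 10)) mod 10 = 4.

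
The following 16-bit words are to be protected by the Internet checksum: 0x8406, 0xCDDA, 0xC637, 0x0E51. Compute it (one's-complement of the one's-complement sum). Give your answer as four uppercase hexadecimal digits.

D995

One's-complement addition (fold any carry out of bit 15 back into bit 0):
  0x8406 + 0xCDDA = 0x151E0 → wrap carry → 0x51E1
  0x51E1 + 0xC637 = 0x11818 → wrap carry → 0x1819
  0x1819 + 0x0E51 = 0x0266A
One's-complement sum = 0x266A.
Checksum = ~0x266A & 0xFFFF = 0xD995.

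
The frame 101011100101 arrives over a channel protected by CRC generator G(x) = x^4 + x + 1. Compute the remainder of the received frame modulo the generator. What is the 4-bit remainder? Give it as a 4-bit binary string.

0000

Modulo-2 division of 101011100101 by 10011:
  pos 0: 10101 XOR 10011 = 00110
  pos 2: 11011 XOR 10011 = 01000
  pos 3: 10000 XOR 10011 = 00011
  pos 6: 11010 XOR 10011 = 01001
  pos 7: 10011 XOR 10011 = 00000
Remainder = 0000 (zero — the frame passes the CRC check).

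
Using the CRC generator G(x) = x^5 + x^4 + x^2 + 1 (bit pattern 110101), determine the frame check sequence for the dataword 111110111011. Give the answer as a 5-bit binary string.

Append 5 zeros: 11111011101100000. Divide by 110101 (XOR where the leading bit is 1):
  pos 0: 111110 XOR 110101 = 001011
  pos 2: 101111 XOR 110101 = 011010
  pos 3: 110101 XOR 110101 = 000000
  pos 10: 110000 XOR 110101 = 000101
Remainder (last 5 bits) = 01010. This is the CRC / FCS.

01010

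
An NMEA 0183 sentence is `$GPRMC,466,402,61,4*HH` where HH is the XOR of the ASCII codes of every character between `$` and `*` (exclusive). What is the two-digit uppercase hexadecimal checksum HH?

XOR the ASCII codes of the payload characters:
  'G' = 0x47 → acc = 0x47
  'P' = 0x50 → acc = 0x17
  'R' = 0x52 → acc = 0x45
  'M' = 0x4D → acc = 0x08
  'C' = 0x43 → acc = 0x4B
  ',' = 0x2C → acc = 0x67
  '4' = 0x34 → acc = 0x53
  '6' = 0x36 → acc = 0x65
  '6' = 0x36 → acc = 0x53
  ',' = 0x2C → acc = 0x7F
  '4' = 0x34 → acc = 0x4B
  '0' = 0x30 → acc = 0x7B
  '2' = 0x32 → acc = 0x49
  ',' = 0x2C → acc = 0x65
  '6' = 0x36 → acc = 0x53
  '1' = 0x31 → acc = 0x62
  ',' = 0x2C → acc = 0x4E
  '4' = 0x34 → acc = 0x7A
Checksum = 0x7A.

7A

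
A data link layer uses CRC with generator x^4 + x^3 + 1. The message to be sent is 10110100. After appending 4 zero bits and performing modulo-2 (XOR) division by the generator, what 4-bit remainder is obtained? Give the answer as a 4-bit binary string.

1001

Append 4 zeros: 101101000000. Divide by 11001 (XOR where the leading bit is 1):
  pos 0: 10110 XOR 11001 = 01111
  pos 1: 11111 XOR 11001 = 00110
  pos 3: 11000 XOR 11001 = 00001
  pos 7: 10000 XOR 11001 = 01001
Remainder (last 4 bits) = 1001. This is the CRC / FCS.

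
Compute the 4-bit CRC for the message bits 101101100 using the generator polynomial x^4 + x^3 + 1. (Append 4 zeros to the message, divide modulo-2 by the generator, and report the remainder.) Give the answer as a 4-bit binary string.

Append 4 zeros: 1011011000000. Divide by 11001 (XOR where the leading bit is 1):
  pos 0: 10110 XOR 11001 = 01111
  pos 1: 11111 XOR 11001 = 00110
  pos 3: 11010 XOR 11001 = 00011
  pos 6: 11000 XOR 11001 = 00001
Remainder (last 4 bits) = 0100. This is the CRC / FCS.

0100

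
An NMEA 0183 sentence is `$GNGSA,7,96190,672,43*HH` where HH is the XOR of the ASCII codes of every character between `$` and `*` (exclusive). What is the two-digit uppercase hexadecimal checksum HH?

XOR the ASCII codes of the payload characters:
  'G' = 0x47 → acc = 0x47
  'N' = 0x4E → acc = 0x09
  'G' = 0x47 → acc = 0x4E
  'S' = 0x53 → acc = 0x1D
  'A' = 0x41 → acc = 0x5C
  ',' = 0x2C → acc = 0x70
  '7' = 0x37 → acc = 0x47
  ',' = 0x2C → acc = 0x6B
  '9' = 0x39 → acc = 0x52
  '6' = 0x36 → acc = 0x64
  '1' = 0x31 → acc = 0x55
  '9' = 0x39 → acc = 0x6C
  '0' = 0x30 → acc = 0x5C
  ',' = 0x2C → acc = 0x70
  '6' = 0x36 → acc = 0x46
  '7' = 0x37 → acc = 0x71
  '2' = 0x32 → acc = 0x43
  ',' = 0x2C → acc = 0x6F
  '4' = 0x34 → acc = 0x5B
  '3' = 0x33 → acc = 0x68
Checksum = 0x68.

68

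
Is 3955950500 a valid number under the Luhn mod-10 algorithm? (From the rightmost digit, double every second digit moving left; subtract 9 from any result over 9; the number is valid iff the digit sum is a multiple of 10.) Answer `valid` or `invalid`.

From the right, keep odd positions and double even positions (subtract 9 from any doubled value over 9):
  doubled (positions 2,4,...): 0 0 9 1 6 → sum 16
  kept (positions 1,3,...): 0 5 5 5 9 → sum 24
Total = 40.
40 mod 10 = 0, so the number is valid.

valid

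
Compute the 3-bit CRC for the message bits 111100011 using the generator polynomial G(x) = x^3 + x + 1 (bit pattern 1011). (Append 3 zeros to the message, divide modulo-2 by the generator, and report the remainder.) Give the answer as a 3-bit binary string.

Append 3 zeros: 111100011000. Divide by 1011 (XOR where the leading bit is 1):
  pos 0: 1111 XOR 1011 = 0100
  pos 1: 1000 XOR 1011 = 0011
  pos 3: 1100 XOR 1011 = 0111
  pos 4: 1111 XOR 1011 = 0100
  pos 5: 1001 XOR 1011 = 0010
  pos 7: 1000 XOR 1011 = 0011
Remainder (last 3 bits) = 110. This is the CRC / FCS.

110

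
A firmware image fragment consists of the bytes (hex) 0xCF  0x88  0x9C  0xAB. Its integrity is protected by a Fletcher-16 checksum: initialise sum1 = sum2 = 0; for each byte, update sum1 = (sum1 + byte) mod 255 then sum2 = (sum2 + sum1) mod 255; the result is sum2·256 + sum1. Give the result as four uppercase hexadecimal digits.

Running sums (mod 255):
  after byte 0 (0xCF): sum1=207, sum2=207
  after byte 1 (0x88): sum1=88, sum2=40
  after byte 2 (0x9C): sum1=244, sum2=29
  after byte 3 (0xAB): sum1=160, sum2=189
Checksum = sum2·256 + sum1 = 189·256 + 160 = 48544 = 0xBDA0.

BDA0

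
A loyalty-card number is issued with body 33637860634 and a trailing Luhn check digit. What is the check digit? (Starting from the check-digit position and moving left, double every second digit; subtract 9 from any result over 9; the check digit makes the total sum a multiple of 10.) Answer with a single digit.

Partial digits right→left: 4 3 6 0 6 8 7 3 6 3 3
Double every second digit counting from the check-digit position (so the 1st, 3rd, 5th, ... of the partial from the right).
  doubled (with −9 where >9): 8 3 3 5 3 6 → sum 28
  kept as-is: 3 0 8 3 3 → sum 17
Total = 28 + 17 = 45.
Check digit = (10 − (45 mod 10)) mod 10 = 5.

5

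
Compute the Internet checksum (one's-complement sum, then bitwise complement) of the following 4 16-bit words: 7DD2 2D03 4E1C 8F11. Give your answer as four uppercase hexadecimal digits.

77FC

One's-complement addition (fold any carry out of bit 15 back into bit 0):
  0x7DD2 + 0x2D03 = 0x0AAD5
  0xAAD5 + 0x4E1C = 0x0F8F1
  0xF8F1 + 0x8F11 = 0x18802 → wrap carry → 0x8803
One's-complement sum = 0x8803.
Checksum = ~0x8803 & 0xFFFF = 0x77FC.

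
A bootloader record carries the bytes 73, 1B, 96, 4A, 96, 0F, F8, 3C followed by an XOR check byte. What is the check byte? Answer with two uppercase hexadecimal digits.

XOR the bytes together:
  start with 0x73
  0x73 ⊕ 0x1B = 0x68
  0x68 ⊕ 0x96 = 0xFE
  0xFE ⊕ 0x4A = 0xB4
  0xB4 ⊕ 0x96 = 0x22
  0x22 ⊕ 0x0F = 0x2D
  0x2D ⊕ 0xF8 = 0xD5
  0xD5 ⊕ 0x3C = 0xE9

E9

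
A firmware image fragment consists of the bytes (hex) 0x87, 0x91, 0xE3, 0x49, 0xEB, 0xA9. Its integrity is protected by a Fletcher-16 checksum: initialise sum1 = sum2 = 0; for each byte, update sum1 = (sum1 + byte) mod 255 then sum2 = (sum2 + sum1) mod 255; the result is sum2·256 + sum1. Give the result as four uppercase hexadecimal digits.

F1DB

Running sums (mod 255):
  after byte 0 (0x87): sum1=135, sum2=135
  after byte 1 (0x91): sum1=25, sum2=160
  after byte 2 (0xE3): sum1=252, sum2=157
  after byte 3 (0x49): sum1=70, sum2=227
  after byte 4 (0xEB): sum1=50, sum2=22
  after byte 5 (0xA9): sum1=219, sum2=241
Checksum = sum2·256 + sum1 = 241·256 + 219 = 61915 = 0xF1DB.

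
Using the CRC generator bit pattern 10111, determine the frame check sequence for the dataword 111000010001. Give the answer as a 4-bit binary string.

Append 4 zeros: 1110000100010000. Divide by 10111 (XOR where the leading bit is 1):
  pos 0: 11100 XOR 10111 = 01011
  pos 1: 10110 XOR 10111 = 00001
  pos 5: 10100 XOR 10111 = 00011
  pos 8: 11010 XOR 10111 = 01101
  pos 9: 11010 XOR 10111 = 01101
  pos 10: 11010 XOR 10111 = 01101
  pos 11: 11010 XOR 10111 = 01101
Remainder (last 4 bits) = 1101. This is the CRC / FCS.

1101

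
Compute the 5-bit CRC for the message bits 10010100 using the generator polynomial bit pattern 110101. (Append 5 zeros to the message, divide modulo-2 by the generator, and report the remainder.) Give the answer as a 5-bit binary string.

Append 5 zeros: 1001010000000. Divide by 110101 (XOR where the leading bit is 1):
  pos 0: 100101 XOR 110101 = 010000
  pos 1: 100000 XOR 110101 = 010101
  pos 2: 101010 XOR 110101 = 011111
  pos 3: 111110 XOR 110101 = 001011
  pos 5: 101100 XOR 110101 = 011001
  pos 6: 110010 XOR 110101 = 000111
Remainder (last 5 bits) = 01110. This is the CRC / FCS.

01110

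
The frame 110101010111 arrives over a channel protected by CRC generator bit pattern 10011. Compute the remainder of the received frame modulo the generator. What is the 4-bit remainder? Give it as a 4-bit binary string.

0100

Modulo-2 division of 110101010111 by 10011:
  pos 0: 11010 XOR 10011 = 01001
  pos 1: 10011 XOR 10011 = 00000
  pos 7: 10111 XOR 10011 = 00100
Remainder = 0100 (nonzero — an error is detected).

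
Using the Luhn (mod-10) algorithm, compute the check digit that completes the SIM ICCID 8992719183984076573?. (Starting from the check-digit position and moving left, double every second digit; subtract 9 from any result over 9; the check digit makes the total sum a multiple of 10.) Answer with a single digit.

Partial digits right→left: 3 7 5 6 7 0 4 8 9 3 8 1 9 1 7 2 9 9 8
Double every second digit counting from the check-digit position (so the 1st, 3rd, 5th, ... of the partial from the right).
  doubled (with −9 where >9): 6 1 5 8 9 7 9 5 9 7 → sum 66
  kept as-is: 7 6 0 8 3 1 1 2 9 → sum 37
Total = 66 + 37 = 103.
Check digit = (10 − (103 mod 10)) mod 10 = 7.

7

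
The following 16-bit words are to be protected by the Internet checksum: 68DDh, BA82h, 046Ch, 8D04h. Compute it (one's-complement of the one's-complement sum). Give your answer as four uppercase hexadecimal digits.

4B2F

One's-complement addition (fold any carry out of bit 15 back into bit 0):
  0x68DD + 0xBA82 = 0x1235F → wrap carry → 0x2360
  0x2360 + 0x046C = 0x027CC
  0x27CC + 0x8D04 = 0x0B4D0
One's-complement sum = 0xB4D0.
Checksum = ~0xB4D0 & 0xFFFF = 0x4B2F.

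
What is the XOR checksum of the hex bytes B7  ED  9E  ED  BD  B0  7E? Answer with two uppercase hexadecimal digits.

5A

XOR the bytes together:
  start with 0xB7
  0xB7 ⊕ 0xED = 0x5A
  0x5A ⊕ 0x9E = 0xC4
  0xC4 ⊕ 0xED = 0x29
  0x29 ⊕ 0xBD = 0x94
  0x94 ⊕ 0xB0 = 0x24
  0x24 ⊕ 0x7E = 0x5A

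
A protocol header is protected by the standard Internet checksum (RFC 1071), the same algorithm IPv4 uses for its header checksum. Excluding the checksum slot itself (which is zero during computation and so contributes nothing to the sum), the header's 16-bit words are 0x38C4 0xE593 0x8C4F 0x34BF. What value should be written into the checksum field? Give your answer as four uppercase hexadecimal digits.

One's-complement addition (fold any carry out of bit 15 back into bit 0):
  0x38C4 + 0xE593 = 0x11E57 → wrap carry → 0x1E58
  0x1E58 + 0x8C4F = 0x0AAA7
  0xAAA7 + 0x34BF = 0x0DF66
One's-complement sum = 0xDF66.
Checksum = ~0xDF66 & 0xFFFF = 0x2099.

2099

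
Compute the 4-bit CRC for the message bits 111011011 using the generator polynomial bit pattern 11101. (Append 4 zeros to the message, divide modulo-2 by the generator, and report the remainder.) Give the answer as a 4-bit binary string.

Append 4 zeros: 1110110110000. Divide by 11101 (XOR where the leading bit is 1):
  pos 0: 11101 XOR 11101 = 00000
  pos 5: 10110 XOR 11101 = 01011
  pos 6: 10110 XOR 11101 = 01011
  pos 7: 10110 XOR 11101 = 01011
  pos 8: 10110 XOR 11101 = 01011
Remainder (last 4 bits) = 1011. This is the CRC / FCS.

1011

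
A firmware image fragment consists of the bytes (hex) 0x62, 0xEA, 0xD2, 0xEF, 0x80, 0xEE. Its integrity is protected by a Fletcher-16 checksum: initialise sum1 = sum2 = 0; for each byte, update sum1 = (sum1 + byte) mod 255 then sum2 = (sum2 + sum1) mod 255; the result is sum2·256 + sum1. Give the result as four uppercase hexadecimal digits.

Running sums (mod 255):
  after byte 0 (0x62): sum1=98, sum2=98
  after byte 1 (0xEA): sum1=77, sum2=175
  after byte 2 (0xD2): sum1=32, sum2=207
  after byte 3 (0xEF): sum1=16, sum2=223
  after byte 4 (0x80): sum1=144, sum2=112
  after byte 5 (0xEE): sum1=127, sum2=239
Checksum = sum2·256 + sum1 = 239·256 + 127 = 61311 = 0xEF7F.

EF7F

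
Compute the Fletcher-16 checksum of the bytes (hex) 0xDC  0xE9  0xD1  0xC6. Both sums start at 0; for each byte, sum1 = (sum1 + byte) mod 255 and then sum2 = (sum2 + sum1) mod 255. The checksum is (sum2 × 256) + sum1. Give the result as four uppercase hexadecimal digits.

Running sums (mod 255):
  after byte 0 (0xDC): sum1=220, sum2=220
  after byte 1 (0xE9): sum1=198, sum2=163
  after byte 2 (0xD1): sum1=152, sum2=60
  after byte 3 (0xC6): sum1=95, sum2=155
Checksum = sum2·256 + sum1 = 155·256 + 95 = 39775 = 0x9B5F.

9B5F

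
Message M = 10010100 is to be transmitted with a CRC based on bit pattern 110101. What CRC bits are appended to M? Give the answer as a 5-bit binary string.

Append 5 zeros: 1001010000000. Divide by 110101 (XOR where the leading bit is 1):
  pos 0: 100101 XOR 110101 = 010000
  pos 1: 100000 XOR 110101 = 010101
  pos 2: 101010 XOR 110101 = 011111
  pos 3: 111110 XOR 110101 = 001011
  pos 5: 101100 XOR 110101 = 011001
  pos 6: 110010 XOR 110101 = 000111
Remainder (last 5 bits) = 01110. This is the CRC / FCS.

01110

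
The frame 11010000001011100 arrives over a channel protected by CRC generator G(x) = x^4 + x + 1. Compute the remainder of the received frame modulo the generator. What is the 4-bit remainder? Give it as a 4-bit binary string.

Modulo-2 division of 11010000001011100 by 10011:
  pos 0: 11010 XOR 10011 = 01001
  pos 1: 10010 XOR 10011 = 00001
  pos 5: 10000 XOR 10011 = 00011
  pos 8: 11101 XOR 10011 = 01110
  pos 9: 11101 XOR 10011 = 01110
  pos 10: 11101 XOR 10011 = 01110
  pos 11: 11100 XOR 10011 = 01111
  pos 12: 11110 XOR 10011 = 01101
Remainder = 1101 (nonzero — an error is detected).

1101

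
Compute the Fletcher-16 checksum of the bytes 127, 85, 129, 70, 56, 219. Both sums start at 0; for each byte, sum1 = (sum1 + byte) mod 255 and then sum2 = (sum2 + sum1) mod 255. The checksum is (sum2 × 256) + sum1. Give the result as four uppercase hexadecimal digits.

CCB0

Running sums (mod 255):
  after byte 0 (127): sum1=127, sum2=127
  after byte 1 (85): sum1=212, sum2=84
  after byte 2 (129): sum1=86, sum2=170
  after byte 3 (70): sum1=156, sum2=71
  after byte 4 (56): sum1=212, sum2=28
  after byte 5 (219): sum1=176, sum2=204
Checksum = sum2·256 + sum1 = 204·256 + 176 = 52400 = 0xCCB0.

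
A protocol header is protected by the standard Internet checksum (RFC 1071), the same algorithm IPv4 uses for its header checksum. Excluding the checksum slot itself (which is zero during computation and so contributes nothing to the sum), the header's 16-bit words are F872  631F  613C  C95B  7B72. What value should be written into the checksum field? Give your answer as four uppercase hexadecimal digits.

FE62

One's-complement addition (fold any carry out of bit 15 back into bit 0):
  0xF872 + 0x631F = 0x15B91 → wrap carry → 0x5B92
  0x5B92 + 0x613C = 0x0BCCE
  0xBCCE + 0xC95B = 0x18629 → wrap carry → 0x862A
  0x862A + 0x7B72 = 0x1019C → wrap carry → 0x019D
One's-complement sum = 0x019D.
Checksum = ~0x019D & 0xFFFF = 0xFE62.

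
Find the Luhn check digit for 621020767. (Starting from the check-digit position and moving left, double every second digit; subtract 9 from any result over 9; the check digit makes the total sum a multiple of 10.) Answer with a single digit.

Partial digits right→left: 7 6 7 0 2 0 1 2 6
Double every second digit counting from the check-digit position (so the 1st, 3rd, 5th, ... of the partial from the right).
  doubled (with −9 where >9): 5 5 4 2 3 → sum 19
  kept as-is: 6 0 0 2 → sum 8
Total = 19 + 8 = 27.
Check digit = (10 − (27 mod 10)) mod 10 = 3.

3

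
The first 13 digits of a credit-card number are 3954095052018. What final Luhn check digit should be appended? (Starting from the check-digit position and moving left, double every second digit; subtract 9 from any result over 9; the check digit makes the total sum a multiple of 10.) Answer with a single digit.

Partial digits right→left: 8 1 0 2 5 0 5 9 0 4 5 9 3
Double every second digit counting from the check-digit position (so the 1st, 3rd, 5th, ... of the partial from the right).
  doubled (with −9 where >9): 7 0 1 1 0 1 6 → sum 16
  kept as-is: 1 2 0 9 4 9 → sum 25
Total = 16 + 25 = 41.
Check digit = (10 − (41 mod 10)) mod 10 = 9.

9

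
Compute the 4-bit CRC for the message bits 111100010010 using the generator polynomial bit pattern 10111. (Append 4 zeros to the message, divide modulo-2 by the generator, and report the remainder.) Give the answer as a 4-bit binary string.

1010

Append 4 zeros: 1111000100100000. Divide by 10111 (XOR where the leading bit is 1):
  pos 0: 11110 XOR 10111 = 01001
  pos 1: 10010 XOR 10111 = 00101
  pos 3: 10101 XOR 10111 = 00010
  pos 6: 10001 XOR 10111 = 00110
  pos 8: 11000 XOR 10111 = 01111
  pos 9: 11110 XOR 10111 = 01001
  pos 10: 10010 XOR 10111 = 00101
Remainder (last 4 bits) = 1010. This is the CRC / FCS.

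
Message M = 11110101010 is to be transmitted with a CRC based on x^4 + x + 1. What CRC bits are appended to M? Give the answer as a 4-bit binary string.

0010

Append 4 zeros: 111101010100000. Divide by 10011 (XOR where the leading bit is 1):
  pos 0: 11110 XOR 10011 = 01101
  pos 1: 11011 XOR 10011 = 01000
  pos 2: 10000 XOR 10011 = 00011
  pos 5: 11101 XOR 10011 = 01110
  pos 6: 11100 XOR 10011 = 01111
  pos 7: 11110 XOR 10011 = 01101
  pos 8: 11010 XOR 10011 = 01001
  pos 9: 10010 XOR 10011 = 00001
Remainder (last 4 bits) = 0010. This is the CRC / FCS.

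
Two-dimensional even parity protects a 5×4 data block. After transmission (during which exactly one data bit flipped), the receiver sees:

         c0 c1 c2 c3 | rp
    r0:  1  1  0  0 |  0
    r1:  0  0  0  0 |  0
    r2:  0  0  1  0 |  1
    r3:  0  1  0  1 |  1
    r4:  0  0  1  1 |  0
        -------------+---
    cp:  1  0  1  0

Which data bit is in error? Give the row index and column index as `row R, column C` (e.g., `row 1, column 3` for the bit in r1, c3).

row 3, column 2

Recompute each row's even parity and compare to rp:
  r0: data parity 0, sent rp 0 → ok
  r1: data parity 0, sent rp 0 → ok
  r2: data parity 1, sent rp 1 → ok
  r3: data parity 0, sent rp 1 → mismatch
  r4: data parity 0, sent rp 0 → ok
Recompute each column's even parity and compare to cp:
  c0: data parity 1, sent cp 1 → ok
  c1: data parity 0, sent cp 0 → ok
  c2: data parity 0, sent cp 1 → mismatch
  c3: data parity 0, sent cp 0 → ok
Exactly one row (r3) and one column (c2) fail → the flipped bit is at their intersection.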